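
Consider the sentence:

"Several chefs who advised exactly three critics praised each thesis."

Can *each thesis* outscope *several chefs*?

Yes

*each thesis* is a matrix argument; only *several chefs* is modified by the relative clause *who advised exactly three critics*, so the RC island is irrelevant to the target quantifier.
Ordinary QR to a clause-peripheral position gives the wide-scope LF for the lower DP.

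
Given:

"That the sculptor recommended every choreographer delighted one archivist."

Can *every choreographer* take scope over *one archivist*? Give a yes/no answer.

No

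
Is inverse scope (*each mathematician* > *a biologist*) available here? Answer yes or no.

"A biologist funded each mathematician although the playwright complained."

Yes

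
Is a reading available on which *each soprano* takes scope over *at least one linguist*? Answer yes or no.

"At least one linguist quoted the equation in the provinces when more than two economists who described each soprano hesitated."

Structurally, *each soprano* is inside the relative clause *who described each soprano*, which is itself inside the adjunct *when more than two economists who described each soprano hesitated*.
Two island boundaries intervene — the relative clause and the adjunct. Either alone would block QR.
So the wide-scope reading for *each soprano* is blocked.

No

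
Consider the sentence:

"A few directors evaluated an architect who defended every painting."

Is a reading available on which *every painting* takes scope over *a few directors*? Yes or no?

No

*every painting* occurs within the relative clause *who defended every painting* modifying *an architect*.
QR out of a relative clause is ruled out by the relative-clause island constraint.
*every painting* > *a few directors* would require crossing that boundary, which is illicit.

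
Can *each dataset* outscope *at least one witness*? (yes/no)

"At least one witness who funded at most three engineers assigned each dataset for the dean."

Yes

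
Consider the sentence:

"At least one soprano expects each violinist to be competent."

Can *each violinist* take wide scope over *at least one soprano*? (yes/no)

ECM infinitives lack a CP barrier, so *each violinist* can QR over the matrix subject *at least one soprano*.
With no island boundary between them, the object can take inverse scope over the subject via ordinary QR within the clause.
Both orderings are possible: *at least one soprano* > *each violinist* and *each violinist* > *at least one soprano*.

Yes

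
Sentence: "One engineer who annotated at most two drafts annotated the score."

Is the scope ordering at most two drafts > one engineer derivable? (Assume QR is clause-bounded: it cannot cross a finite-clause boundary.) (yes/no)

*at most two drafts* occurs within the relative clause *who annotated at most two drafts*.
Quantifiers inside a relative clause are trapped there; the RC boundary blocks QR.
There is no licit LF on which *at most two drafts* c-commands *one engineer*.
(Only the surface reading survives: one fixed engineer with respect to all the relevant drafts.)

No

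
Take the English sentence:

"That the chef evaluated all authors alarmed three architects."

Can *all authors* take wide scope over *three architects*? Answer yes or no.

*all authors* occurs within the sentential subject *that the chef evaluated all authors*.
Clausal subjects are scope islands; QR from inside the subject into the matrix is barred.
*all authors* is confined to the island and cannot take scope over *three architects*.

No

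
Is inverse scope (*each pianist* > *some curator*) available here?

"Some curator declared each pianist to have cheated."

Yes

The ECM infinitive is scope-transparent — *each pianist* is free to raise above *some curator*.
Ordinary QR to a clause-peripheral position gives the wide-scope LF for the lower DP.
The sentence is scopally ambiguous between *some curator* > *each pianist* and *each pianist* > *some curator*.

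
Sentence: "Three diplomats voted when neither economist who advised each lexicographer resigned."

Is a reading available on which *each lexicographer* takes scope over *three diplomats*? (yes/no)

*each lexicographer* occurs within the relative clause *who advised each lexicographer*, which is itself inside the adjunct *when neither economist who advised each lexicographer resigned*.
The quantifier would have to escape first the RC and then the adjunct — two independent island violations.
Hence only narrow scope for *each lexicographer* (under *three diplomats*) survives.

No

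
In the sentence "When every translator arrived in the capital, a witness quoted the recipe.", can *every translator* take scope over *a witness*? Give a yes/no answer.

*every translator* sits inside the adjunct clause *when every translator arrived in the capital*.
The adjunct-island constraint bars QR out of an adverbial clause.
*every translator* is confined to the island and cannot take scope over *a witness*.

No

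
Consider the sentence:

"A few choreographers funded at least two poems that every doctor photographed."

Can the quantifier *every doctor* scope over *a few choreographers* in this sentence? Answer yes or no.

*every doctor* sits inside the relative clause *that every doctor photographed* modifying *at least two poems*.
QR out of a relative clause is ruled out by the relative-clause island constraint.
So *every doctor* cannot raise high enough to outscope *a few choreographers*; only the surface ordering *a few choreographers* > *every doctor* is available.

No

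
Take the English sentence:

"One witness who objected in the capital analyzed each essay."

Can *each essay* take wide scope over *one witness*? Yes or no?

Although the sentence contains a relative clause (*who objected in the capital*), *each essay* is outside it, in the matrix VP.
QR within a single clause is free, so the lower quantifier may take scope over the higher one.

Yes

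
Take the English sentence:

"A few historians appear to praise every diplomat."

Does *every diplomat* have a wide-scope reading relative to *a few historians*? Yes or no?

The matrix predicate is a raising verb, whose infinitival complement is not a scope island — *every diplomat* can QR into the matrix clause.
Ordinary QR to a clause-peripheral position gives the wide-scope LF for the lower DP.
Both orderings are possible: *a few historians* > *every diplomat* and *every diplomat* > *a few historians*.

Yes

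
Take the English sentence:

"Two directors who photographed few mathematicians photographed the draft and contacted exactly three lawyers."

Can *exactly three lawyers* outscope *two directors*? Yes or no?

No

*exactly three lawyers* sits inside one conjunct of the coordinate structure (*contacted exactly three lawyers*).
QR out of a conjunct would have to apply non-ATB, which the CSC forbids.
So the wide-scope reading for *exactly three lawyers* is blocked.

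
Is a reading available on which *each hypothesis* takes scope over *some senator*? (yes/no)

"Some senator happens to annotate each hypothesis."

*each hypothesis* is the object of the infinitival complement of a raising predicate; raising infinitives are transparent for QR, so the two DPs are in effect clausemates.
Ordinary QR to a clause-peripheral position gives the wide-scope LF for the lower DP.
Both orderings are possible: *some senator* > *each hypothesis* and *each hypothesis* > *some senator*.

Yes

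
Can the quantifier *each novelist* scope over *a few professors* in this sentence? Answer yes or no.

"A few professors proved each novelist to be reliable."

Yes

ECM infinitives lack a CP barrier, so *each novelist* can QR over the matrix subject *a few professors*.
No island intervenes, so both surface and inverse scope are derivable.
So *each novelist* > *a few professors* is among the available readings.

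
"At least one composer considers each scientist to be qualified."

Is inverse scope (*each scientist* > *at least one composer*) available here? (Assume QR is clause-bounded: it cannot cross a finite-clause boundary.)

This is an ECM construction: *each scientist* is the infinitival subject, Case-marked by the matrix verb, and the infinitive is transparent for QR.
Ordinary QR to a clause-peripheral position gives the wide-scope LF for the lower DP.
The sentence is scopally ambiguous between *at least one composer* > *each scientist* and *each scientist* > *at least one composer*.

Yes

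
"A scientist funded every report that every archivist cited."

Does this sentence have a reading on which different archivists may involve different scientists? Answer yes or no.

No

That reading corresponds to *every archivist* > *a scientist*.
*every archivist* is embedded in the relative clause *that every archivist cited* modifying *every report*.
QR out of a relative clause is ruled out by the relative-clause island constraint.
Hence only narrow scope for *every archivist* (under *a scientist*) survives.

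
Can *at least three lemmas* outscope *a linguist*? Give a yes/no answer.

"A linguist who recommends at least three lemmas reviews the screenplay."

The DP *at least three lemmas* is contained in the relative clause *who recommends at least three lemmas*.
The relative clause forms an island for QR, so the quantifier is confined to the head noun's restrictor.
*at least three lemmas* is confined to the island and cannot take scope over *a linguist*.
(Only the surface reading survives: one fixed linguist with respect to all the relevant lemmas.)

No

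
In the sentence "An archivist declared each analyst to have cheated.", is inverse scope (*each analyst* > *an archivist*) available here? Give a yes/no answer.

ECM infinitives lack a CP barrier, so *each analyst* can QR over the matrix subject *an archivist*.
With no island boundary between them, the object can take inverse scope over the subject via ordinary QR within the clause.
The sentence is scopally ambiguous between *an archivist* > *each analyst* and *each analyst* > *an archivist*.

Yes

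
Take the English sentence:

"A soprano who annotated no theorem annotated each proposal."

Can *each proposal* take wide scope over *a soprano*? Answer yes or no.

Although the sentence contains a relative clause (*who annotated no theorem*), *each proposal* is outside it, in the matrix VP.
Since no island is crossed, the inverse ordering is licensed alongside surface scope.
So *each proposal* > *a soprano* is among the available readings.

Yes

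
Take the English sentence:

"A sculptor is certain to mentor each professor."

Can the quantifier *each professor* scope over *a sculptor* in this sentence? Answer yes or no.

Yes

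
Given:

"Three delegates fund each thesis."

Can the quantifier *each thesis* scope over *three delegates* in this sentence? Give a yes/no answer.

Both DPs are arguments of the same predicate; there is no clause or island boundary between them.
Nothing blocks QR of the lower DP to a position above the higher one, so inverse scope is available.

Yes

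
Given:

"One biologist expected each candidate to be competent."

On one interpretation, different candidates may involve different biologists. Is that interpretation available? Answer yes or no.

The paraphrase describes the scope ordering *each candidate* > *one biologist*.
*each candidate* is an ECM subject; ECM complements are not islands, and the embedded quantifier may take matrix scope.
With no island boundary between them, the object can take inverse scope over the subject via ordinary QR within the clause.
The sentence is scopally ambiguous between *one biologist* > *each candidate* and *each candidate* > *one biologist*.

Yes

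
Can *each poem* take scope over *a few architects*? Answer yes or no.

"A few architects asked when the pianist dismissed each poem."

The DP *each poem* is contained in the embedded question *when the pianist dismissed each poem*.
An indirect question is a wh-island; the filled [Spec,CP] blocks QR across the CP edge.
There is no licit LF on which *each poem* c-commands *a few architects*.

No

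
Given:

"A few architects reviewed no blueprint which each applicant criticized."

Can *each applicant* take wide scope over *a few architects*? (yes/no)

The DP *each applicant* is contained in the relative clause *which each applicant criticized* modifying *no blueprint*.
Relative clauses are scope islands: a quantifier cannot QR out of a relative clause to take scope in the matrix clause.
So *each applicant* cannot raise to a position above *a few architects*.

No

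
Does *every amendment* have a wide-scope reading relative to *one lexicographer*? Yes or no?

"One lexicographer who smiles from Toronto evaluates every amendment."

Yes

The relative clause *who smiles from Toronto* modifies *one lexicographer*, but *every amendment* is not inside that relative clause — it is an argument of the matrix verb.
With no island boundary between them, the object can take inverse scope over the subject via ordinary QR within the clause.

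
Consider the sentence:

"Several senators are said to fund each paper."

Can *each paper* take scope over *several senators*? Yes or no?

*each paper* is the object of the infinitival complement of a raising predicate; raising infinitives are transparent for QR, so the two DPs are in effect clausemates.
Clause-internal QR can adjoin the lower DP above the subject, yielding the inverse reading.

Yes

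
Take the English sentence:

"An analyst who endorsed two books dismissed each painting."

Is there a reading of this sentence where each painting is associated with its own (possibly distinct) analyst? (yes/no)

The described interpretation is the *each painting* > *an analyst* scoping.
*each painting* is a matrix argument; only *an analyst* is modified by the relative clause *who endorsed two books*, so the RC island is irrelevant to the target quantifier.
With no island boundary between them, the object can take inverse scope over the subject via ordinary QR within the clause.
The sentence is scopally ambiguous between *an analyst* > *each painting* and *each painting* > *an analyst*.

Yes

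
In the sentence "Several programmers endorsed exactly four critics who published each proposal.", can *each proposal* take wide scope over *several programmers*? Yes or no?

No

*each proposal* sits inside the relative clause *who published each proposal* modifying *exactly four critics*.
Relative clauses are scope islands: a quantifier cannot QR out of a relative clause to take scope in the matrix clause.
So *each proposal* cannot raise high enough to outscope *several programmers*; only the surface ordering *several programmers* > *each proposal* is available.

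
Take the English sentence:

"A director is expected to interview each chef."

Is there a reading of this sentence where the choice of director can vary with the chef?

Yes

This is the *each chef* > *a director* reading.
*each chef* is inside a raising infinitive, which is transparent to QR (no CP barrier), so it behaves as a matrix argument.
Since no island is crossed, the inverse ordering is licensed alongside surface scope.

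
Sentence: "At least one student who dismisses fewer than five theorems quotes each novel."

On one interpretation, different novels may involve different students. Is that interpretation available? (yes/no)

Yes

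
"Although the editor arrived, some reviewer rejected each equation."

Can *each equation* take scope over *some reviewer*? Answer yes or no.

Yes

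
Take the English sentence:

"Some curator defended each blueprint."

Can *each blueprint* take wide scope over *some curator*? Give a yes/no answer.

Yes

*some curator* and *each blueprint* are co-arguments of the matrix verb, with nothing but a clause-internal boundary between them.
QR within a single clause is free, so the lower quantifier may take scope over the higher one.
The sentence is scopally ambiguous between *some curator* > *each blueprint* and *each blueprint* > *some curator*.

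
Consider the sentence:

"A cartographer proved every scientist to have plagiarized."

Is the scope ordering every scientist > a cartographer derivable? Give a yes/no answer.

*every scientist* is the subject of an ECM infinitive — the infinitival complement of an ECM verb is not a scope island, so *every scientist* can raise into the matrix clause.
No island intervenes, so both surface and inverse scope are derivable.
Both orderings are possible: *a cartographer* > *every scientist* and *every scientist* > *a cartographer*.

Yes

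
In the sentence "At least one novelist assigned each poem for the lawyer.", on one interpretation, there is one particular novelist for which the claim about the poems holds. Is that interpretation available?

This is the *at least one novelist* > *each poem* reading.
That is the surface-scope ordering, which is always one of the available readings — island constraints only ever restrict inverse scope.

Yes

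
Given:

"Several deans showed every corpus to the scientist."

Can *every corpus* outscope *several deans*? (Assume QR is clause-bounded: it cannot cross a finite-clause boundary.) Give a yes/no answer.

Yes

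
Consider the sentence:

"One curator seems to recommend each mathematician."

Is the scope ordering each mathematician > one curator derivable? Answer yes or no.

Yes

Raising constructions are monoclausal for scope purposes; *each mathematician* is not separated from *one curator* by any island.
Clause-internal QR can adjoin the lower DP above the subject, yielding the inverse reading.
So *each mathematician* > *one curator* is among the available readings.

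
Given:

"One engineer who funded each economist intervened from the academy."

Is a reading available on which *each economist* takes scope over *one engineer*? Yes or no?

No

Structurally, *each economist* is inside the relative clause *who funded each economist*.
Relative clauses block scope extraction: QR cannot target a position outside the modified NP.
The inverse ordering *each economist* > *one engineer* is therefore underivable.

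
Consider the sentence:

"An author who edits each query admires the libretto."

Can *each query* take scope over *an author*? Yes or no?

*each query* is embedded in the relative clause *who edits each query*.
Relative clauses are scope islands: a quantifier cannot QR out of a relative clause to take scope in the matrix clause.
So *each query* cannot raise high enough to outscope *an author*; only the surface ordering *an author* > *each query* is available.

No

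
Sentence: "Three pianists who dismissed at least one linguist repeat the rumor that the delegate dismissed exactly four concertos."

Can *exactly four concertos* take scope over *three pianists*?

No

*exactly four concertos* sits inside the complex NP *the rumor that the delegate dismissed exactly four concertos*.
The complex NP is opaque for QR — the quantifier is frozen inside the noun's complement.
Hence only narrow scope for *exactly four concertos* (under *three pianists*) survives.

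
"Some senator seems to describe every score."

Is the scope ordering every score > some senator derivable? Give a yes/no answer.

*every score* is the object of the infinitival complement of a raising predicate; raising infinitives are transparent for QR, so the two DPs are in effect clausemates.
Since no island is crossed, the inverse ordering is licensed alongside surface scope.
So *every score* > *some senator* is among the available readings.

Yes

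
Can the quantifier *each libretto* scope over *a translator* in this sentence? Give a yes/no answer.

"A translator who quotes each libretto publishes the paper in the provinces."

No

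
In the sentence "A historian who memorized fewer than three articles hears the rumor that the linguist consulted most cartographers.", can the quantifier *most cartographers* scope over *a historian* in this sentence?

No

*most cartographers* occurs within the complex NP *the rumor that the linguist consulted most cartographers*.
A that-clause complement to a noun is an island; QR cannot cross the NP boundary.
There is no licit LF on which *most cartographers* c-commands *a historian*.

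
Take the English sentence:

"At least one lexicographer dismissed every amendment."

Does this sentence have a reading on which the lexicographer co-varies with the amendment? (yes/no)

Yes

The paraphrase describes the scope ordering *every amendment* > *at least one lexicographer*.
*every amendment* is the matrix object and *at least one lexicographer* the matrix subject; the two are clausemates.
With no island boundary between them, the object can take inverse scope over the subject via ordinary QR within the clause.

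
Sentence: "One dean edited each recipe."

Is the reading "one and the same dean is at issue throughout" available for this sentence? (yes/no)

The paraphrase describes the scope ordering *one dean* > *each recipe*.
Surface scope (*one dean* > *each recipe*) is always derivable; islands only block QR, not in-situ interpretation.

Yes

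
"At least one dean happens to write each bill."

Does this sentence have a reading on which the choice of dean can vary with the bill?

Yes

This is the *each bill* > *at least one dean* reading.
The matrix predicate is a raising verb, whose infinitival complement is not a scope island — *each bill* can QR into the matrix clause.
Clause-internal QR can adjoin the lower DP above the subject, yielding the inverse reading.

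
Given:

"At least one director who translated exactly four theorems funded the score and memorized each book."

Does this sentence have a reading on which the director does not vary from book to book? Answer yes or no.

Yes

This is the *at least one director* > *each book* reading.
That is the surface-scope ordering, which is always one of the available readings — island constraints only ever restrict inverse scope.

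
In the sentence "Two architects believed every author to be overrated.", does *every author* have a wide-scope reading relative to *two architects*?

*every author* is the subject of an ECM infinitive — the infinitival complement of an ECM verb is not a scope island, so *every author* can raise into the matrix clause.
Nothing blocks QR of the lower DP to a position above the higher one, so inverse scope is available.

Yes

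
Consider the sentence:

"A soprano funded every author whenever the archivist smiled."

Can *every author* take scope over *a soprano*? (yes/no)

Yes

*every author* is a matrix argument; the adjunct is an island but the target quantifier is outside it.
Ordinary QR to a clause-peripheral position gives the wide-scope LF for the lower DP.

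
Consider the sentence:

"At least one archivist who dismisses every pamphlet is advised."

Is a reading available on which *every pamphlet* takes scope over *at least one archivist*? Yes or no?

No

*every pamphlet* is embedded in the relative clause *who dismisses every pamphlet*.
Relative clauses are scope islands: a quantifier cannot QR out of a relative clause to take scope in the matrix clause.
So the wide-scope reading for *every pamphlet* is blocked.
(Only the surface reading survives: one fixed archivist with respect to all the relevant pamphlets.)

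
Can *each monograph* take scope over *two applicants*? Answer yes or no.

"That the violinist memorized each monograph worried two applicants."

No

*each monograph* is embedded in the sentential subject *that the violinist memorized each monograph*.
Subjects — clausal subjects included — are islands for extraction, and QR is no exception.
There is no licit LF on which *each monograph* c-commands *two applicants*.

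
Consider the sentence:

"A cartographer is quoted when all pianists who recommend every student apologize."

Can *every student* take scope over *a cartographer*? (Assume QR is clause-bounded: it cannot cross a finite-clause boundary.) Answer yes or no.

No

The target quantifier *every student* is part of the relative clause *who recommend every student*, which is itself inside the adjunct *when all pianists who recommend every student apologize*.
Nested islands: the RC island is itself inside an adjunct island, so wide scope is doubly excluded.
So the wide-scope reading for *every student* is blocked.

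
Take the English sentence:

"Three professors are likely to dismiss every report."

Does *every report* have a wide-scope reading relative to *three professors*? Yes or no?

*every report* is the object of the infinitival complement of a raising predicate; raising infinitives are transparent for QR, so the two DPs are in effect clausemates.
Ordinary QR to a clause-peripheral position gives the wide-scope LF for the lower DP.
The sentence is scopally ambiguous between *three professors* > *every report* and *every report* > *three professors*.

Yes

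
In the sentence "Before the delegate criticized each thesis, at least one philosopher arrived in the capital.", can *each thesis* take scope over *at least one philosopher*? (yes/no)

*each thesis* is embedded in the adjunct clause *before the delegate criticized each thesis*.
Adjuncts are opaque for quantifier raising; a quantifier in an adjunct stays inside it.
*each thesis* > *at least one philosopher* would require crossing that boundary, which is illicit.

No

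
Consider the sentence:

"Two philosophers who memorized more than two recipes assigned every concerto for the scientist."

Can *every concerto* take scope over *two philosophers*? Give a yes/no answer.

Although the sentence contains a relative clause (*who memorized more than two recipes*), *every concerto* is outside it, in the matrix VP.
No island intervenes, so both surface and inverse scope are derivable.

Yes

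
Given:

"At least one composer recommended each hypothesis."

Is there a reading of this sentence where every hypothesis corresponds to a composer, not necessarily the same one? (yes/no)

The paraphrase describes the scope ordering *each hypothesis* > *at least one composer*.
Both DPs are arguments of the same predicate; there is no clause or island boundary between them.
No island intervenes, so both surface and inverse scope are derivable.

Yes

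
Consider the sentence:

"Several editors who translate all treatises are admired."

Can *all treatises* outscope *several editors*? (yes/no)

No

The target quantifier *all treatises* is part of the relative clause *who translate all treatises*.
Relative clauses are scope islands: a quantifier cannot QR out of a relative clause to take scope in the matrix clause.
The inverse ordering *all treatises* > *several editors* is therefore underivable.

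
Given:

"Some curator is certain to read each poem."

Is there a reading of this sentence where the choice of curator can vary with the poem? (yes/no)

Yes

That reading corresponds to *each poem* > *some curator*.
Infinitival complements of raising predicates do not block QR; *each poem* and *some curator* are effectively clausemates.
Nothing blocks QR of the lower DP to a position above the higher one, so inverse scope is available.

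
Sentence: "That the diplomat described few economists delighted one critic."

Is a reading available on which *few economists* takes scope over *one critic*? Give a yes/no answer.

No

*few economists* is embedded in the sentential subject *that the diplomat described few economists*.
Sentential subjects are islands: a quantifier inside the subject clause cannot raise over the matrix predicate.
So *few economists* cannot raise to a position above *one critic*.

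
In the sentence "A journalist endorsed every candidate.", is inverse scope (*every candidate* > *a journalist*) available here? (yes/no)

Yes

*every candidate* and *a journalist* are in the same minimal clause.
Nothing blocks QR of the lower DP to a position above the higher one, so inverse scope is available.
The sentence is scopally ambiguous between *a journalist* > *every candidate* and *every candidate* > *a journalist*.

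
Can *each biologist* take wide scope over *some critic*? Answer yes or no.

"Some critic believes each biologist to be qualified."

Yes

*each biologist* is an ECM subject; ECM complements are not islands, and the embedded quantifier may take matrix scope.
QR within a single clause is free, so the lower quantifier may take scope over the higher one.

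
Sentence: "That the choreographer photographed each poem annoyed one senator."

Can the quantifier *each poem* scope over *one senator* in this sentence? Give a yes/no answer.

No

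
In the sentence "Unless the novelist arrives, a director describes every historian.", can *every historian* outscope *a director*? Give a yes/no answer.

Yes

Although there is an adjunct clause, *every historian* is in the main clause, not inside the adjunct.
QR within a single clause is free, so the lower quantifier may take scope over the higher one.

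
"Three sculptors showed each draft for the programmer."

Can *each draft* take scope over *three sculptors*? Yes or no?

Yes

*each draft* is the matrix object and *three sculptors* the matrix subject; the two are clausemates.
With no island boundary between them, the object can take inverse scope over the subject via ordinary QR within the clause.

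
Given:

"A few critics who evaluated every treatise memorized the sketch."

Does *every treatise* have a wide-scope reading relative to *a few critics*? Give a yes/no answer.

*every treatise* sits inside the relative clause *who evaluated every treatise*.
Relative clauses are scope islands: a quantifier cannot QR out of a relative clause to take scope in the matrix clause.
So *every treatise* cannot raise to a position above *a few critics*.

No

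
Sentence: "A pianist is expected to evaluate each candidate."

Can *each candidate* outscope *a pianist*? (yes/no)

Infinitival complements of raising predicates do not block QR; *each candidate* and *a pianist* are effectively clausemates.
QR within a single clause is free, so the lower quantifier may take scope over the higher one.
The sentence is scopally ambiguous between *a pianist* > *each candidate* and *each candidate* > *a pianist*.

Yes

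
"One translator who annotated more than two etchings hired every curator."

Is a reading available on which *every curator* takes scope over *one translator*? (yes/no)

Yes

*every curator* is a matrix argument; only *one translator* is modified by the relative clause *who annotated more than two etchings*, so the RC island is irrelevant to the target quantifier.
QR within a single clause is free, so the lower quantifier may take scope over the higher one.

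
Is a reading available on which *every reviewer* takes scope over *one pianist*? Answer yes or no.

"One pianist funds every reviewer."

*every reviewer* and *one pianist* are in the same minimal clause.
With no island boundary between them, the object can take inverse scope over the subject via ordinary QR within the clause.
The sentence is scopally ambiguous between *one pianist* > *every reviewer* and *every reviewer* > *one pianist*.

Yes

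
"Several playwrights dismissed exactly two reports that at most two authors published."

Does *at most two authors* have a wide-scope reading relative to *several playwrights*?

No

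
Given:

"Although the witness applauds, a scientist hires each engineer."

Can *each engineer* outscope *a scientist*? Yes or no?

The adjunct clause does not contain *each engineer*, which is the matrix object.
QR within a single clause is free, so the lower quantifier may take scope over the higher one.

Yes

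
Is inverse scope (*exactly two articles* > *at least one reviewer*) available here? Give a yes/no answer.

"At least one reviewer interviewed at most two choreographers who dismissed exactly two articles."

No

The DP *exactly two articles* is contained in the relative clause *who dismissed exactly two articles* modifying *at most two choreographers*.
The relative clause forms an island for QR, so the quantifier is confined to the head noun's restrictor.
So the wide-scope reading for *exactly two articles* is blocked.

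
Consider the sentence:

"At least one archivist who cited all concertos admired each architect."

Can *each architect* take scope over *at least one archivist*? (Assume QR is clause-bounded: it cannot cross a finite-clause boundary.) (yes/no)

Yes

*each architect* is a matrix argument; only *at least one archivist* is modified by the relative clause *who cited all concertos*, so the RC island is irrelevant to the target quantifier.
Nothing blocks QR of the lower DP to a position above the higher one, so inverse scope is available.
So *each architect* > *at least one archivist* is among the available readings.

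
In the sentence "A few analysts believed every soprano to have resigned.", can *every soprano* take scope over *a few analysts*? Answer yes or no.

*every soprano* is the subject of an ECM infinitive — the infinitival complement of an ECM verb is not a scope island, so *every soprano* can raise into the matrix clause.
Clause-internal QR can adjoin the lower DP above the subject, yielding the inverse reading.
The sentence is scopally ambiguous between *a few analysts* > *every soprano* and *every soprano* > *a few analysts*.

Yes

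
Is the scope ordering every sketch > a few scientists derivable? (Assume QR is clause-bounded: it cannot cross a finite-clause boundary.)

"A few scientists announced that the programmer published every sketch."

No

Structurally, *every sketch* is inside the finite complement clause *that the programmer published every sketch*.
With QR restricted to its own tensed clause, the embedded quantifier cannot reach a matrix scope position.
So the wide-scope reading for *every sketch* is blocked.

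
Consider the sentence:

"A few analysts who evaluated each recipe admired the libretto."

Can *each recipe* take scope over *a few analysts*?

*each recipe* is embedded in the relative clause *who evaluated each recipe*.
Quantifiers inside a relative clause are trapped there; the RC boundary blocks QR.
So the wide-scope reading for *each recipe* is blocked.

No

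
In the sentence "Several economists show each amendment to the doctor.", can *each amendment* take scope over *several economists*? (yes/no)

Yes

*each amendment* and *several economists* are in the same minimal clause.
With no island boundary between them, the object can take inverse scope over the subject via ordinary QR within the clause.
Both orderings are possible: *several economists* > *each amendment* and *each amendment* > *several economists*.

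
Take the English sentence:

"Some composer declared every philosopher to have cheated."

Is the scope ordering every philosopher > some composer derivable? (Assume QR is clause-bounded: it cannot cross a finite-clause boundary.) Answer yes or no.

Yes

This is an ECM construction: *every philosopher* is the infinitival subject, Case-marked by the matrix verb, and the infinitive is transparent for QR.
Ordinary QR to a clause-peripheral position gives the wide-scope LF for the lower DP.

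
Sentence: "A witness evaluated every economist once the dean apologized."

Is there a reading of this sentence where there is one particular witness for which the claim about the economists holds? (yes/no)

That reading corresponds to *a witness* > *every economist*.
Nothing needs to raise for *a witness* > *every economist*, so no island constraint is at stake.

Yes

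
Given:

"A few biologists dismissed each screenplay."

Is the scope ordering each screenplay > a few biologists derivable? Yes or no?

Both DPs are arguments of the same predicate; there is no clause or island boundary between them.
With no island boundary between them, the object can take inverse scope over the subject via ordinary QR within the clause.

Yes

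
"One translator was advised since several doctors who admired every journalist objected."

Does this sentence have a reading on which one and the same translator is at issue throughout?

That reading corresponds to *one translator* > *every journalist*.
Surface scope (*one translator* > *every journalist*) is always derivable; islands only block QR, not in-situ interpretation.

Yes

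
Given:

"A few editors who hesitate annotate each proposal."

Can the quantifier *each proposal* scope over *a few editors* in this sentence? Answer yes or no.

Yes

*each proposal* sits in the matrix clause, not in the relative clause on *a few editors*.
Clause-internal QR can adjoin the lower DP above the subject, yielding the inverse reading.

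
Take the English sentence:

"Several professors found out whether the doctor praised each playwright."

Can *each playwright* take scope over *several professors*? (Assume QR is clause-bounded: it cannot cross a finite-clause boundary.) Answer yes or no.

The target quantifier *each playwright* is part of the embedded question *whether the doctor praised each playwright*.
QR across an interrogative CP boundary is ruled out as a wh-island violation.
The inverse ordering *each playwright* > *several professors* is therefore underivable.

No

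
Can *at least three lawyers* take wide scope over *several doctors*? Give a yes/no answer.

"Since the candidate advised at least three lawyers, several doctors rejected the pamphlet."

The DP *at least three lawyers* is contained in the adjunct clause *since the candidate advised at least three lawyers*.
Adverbial clauses are not L-marked, so they are barriers for QR — the quantifier cannot escape the adjunct.
The ordering *at least three lawyers* > *several doctors* is therefore underivable.

No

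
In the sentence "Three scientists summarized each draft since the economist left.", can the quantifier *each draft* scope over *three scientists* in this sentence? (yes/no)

Yes

*each draft* is a matrix argument; the adjunct is an island but the target quantifier is outside it.
Ordinary QR to a clause-peripheral position gives the wide-scope LF for the lower DP.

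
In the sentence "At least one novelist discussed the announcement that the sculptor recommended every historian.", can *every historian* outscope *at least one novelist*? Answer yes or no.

No

The target quantifier *every historian* is part of the complex NP *the announcement that the sculptor recommended every historian*.
Since the clause is the complement of a nominal head, the CNPC blocks scope extraction.
So the wide-scope reading for *every historian* is blocked.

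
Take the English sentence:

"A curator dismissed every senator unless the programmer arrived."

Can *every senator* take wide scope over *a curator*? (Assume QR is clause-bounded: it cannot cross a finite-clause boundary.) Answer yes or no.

Yes

The adjunct clause does not contain *every senator*, which is the matrix object.
Nothing blocks QR of the lower DP to a position above the higher one, so inverse scope is available.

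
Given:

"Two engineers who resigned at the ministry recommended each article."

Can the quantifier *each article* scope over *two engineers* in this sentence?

Yes

*each article* is a matrix argument; only *two engineers* is modified by the relative clause *who resigned at the ministry*, so the RC island is irrelevant to the target quantifier.
QR within a single clause is free, so the lower quantifier may take scope over the higher one.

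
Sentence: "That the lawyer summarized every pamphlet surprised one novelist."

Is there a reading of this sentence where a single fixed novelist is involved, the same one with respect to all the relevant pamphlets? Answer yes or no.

Yes

That reading corresponds to *one novelist* > *every pamphlet*.
*one novelist* is a matrix-clause argument and can take scope within the matrix clause over the constituent containing *every pamphlet*, so *one novelist* > *every pamphlet* needs no island-crossing movement and is available.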